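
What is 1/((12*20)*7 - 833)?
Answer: 1/847 ≈ 0.0011806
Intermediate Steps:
1/((12*20)*7 - 833) = 1/(240*7 - 833) = 1/(1680 - 833) = 1/847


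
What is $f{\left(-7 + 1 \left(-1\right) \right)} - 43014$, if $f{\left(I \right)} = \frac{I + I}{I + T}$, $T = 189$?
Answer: $- \frac{7785550}{181} \approx -43014.0$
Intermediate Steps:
$f{\left(I \right)} = \frac{2 I}{189 + I}$ ($f{\left(I \right)} = \frac{I + I}{I + 189} = \frac{2 I}{189 + I}$)
$f{\left(-7 + 1 \left(-1\right) \right)} - 43014 = \frac{2 \left(-7 + 1 \left(-1\right)\right)}{189 + \left(-7 + 1 \left(-1\right)\right)} - 43014 = \frac{2 \left(-7 - 1\right)}{189 - 8} - 43014 = 2 \left(-8\right) \frac{1}{189 - 8} - 43014 = 2 \left(-8\right) \frac{1}{181} - 43014 = - \frac{16}{181} - 43014 = - \frac{7785550}{181}$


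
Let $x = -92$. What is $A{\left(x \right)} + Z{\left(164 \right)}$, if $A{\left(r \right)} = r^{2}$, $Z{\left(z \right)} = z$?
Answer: $8628$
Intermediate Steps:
$A{\left(x \right)} + Z{\left(164 \right)} = \left(-92\right)^{2} + 164 = 8464 + 164 = 8628$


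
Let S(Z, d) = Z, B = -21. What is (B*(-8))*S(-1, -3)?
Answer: -168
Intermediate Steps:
(B*(-8))*S(-1, -3) = -21*(-8)*(-1) = 168*(-1) = -168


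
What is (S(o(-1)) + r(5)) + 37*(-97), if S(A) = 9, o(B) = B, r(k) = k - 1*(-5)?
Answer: -3570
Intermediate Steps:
r(k) = 5 + k (r(k) = k + 5 = 5 + k)
(S(o(-1)) + r(5)) + 37*(-97) = (9 + (5 + 5)) + 37*(-97) = (9 + 10) - 3589 = 19 - 3589 = -3570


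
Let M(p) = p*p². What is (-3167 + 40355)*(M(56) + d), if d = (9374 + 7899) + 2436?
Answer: 7263746100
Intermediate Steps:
d = 19709 (d = 17273 + 2436 = 19709)
M(p) = p³
(-3167 + 40355)*(M(56) + d) = (-3167 + 40355)*(56³ + 19709) = 37188*(175616 + 19709) = 37188*195325 = 7263746100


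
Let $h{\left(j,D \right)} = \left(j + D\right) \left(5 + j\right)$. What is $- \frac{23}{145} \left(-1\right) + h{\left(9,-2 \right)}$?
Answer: $\frac{14233}{145} \approx 98.159$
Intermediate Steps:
$h{\left(j,D \right)} = \left(5 + j\right) \left(D + j\right)$ ($h{\left(j,D \right)} = \left(D + j\right) \left(5 + j\right) = \left(5 + j\right) \left(D + j\right)$)
$- \frac{23}{145} \left(-1\right) + h{\left(9,-2 \right)} = - \frac{23}{145} \left(-1\right) + \left(9^{2} + 5 \left(-2\right) + 5 \cdot 9 - 18\right) = \left(-23\right) \frac{1}{145} \left(-1\right) + \left(81 - 10 + 45 - 18\right) = \left(- \frac{23}{145}\right) \left(-1\right) + 98 = \frac{23}{145} + 98 = \frac{14233}{145}$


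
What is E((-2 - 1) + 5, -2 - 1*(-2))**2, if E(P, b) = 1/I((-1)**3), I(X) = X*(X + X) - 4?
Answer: 1/4 ≈ 0.25000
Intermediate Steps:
I(X) = -4 + 2*X**2 (I(X) = X*(2*X) - 4 = 2*X**2 - 4 = -4 + 2*X**2)
E(P, b) = -1/2 (E(P, b) = 1/(-4 + 2*((-1)**3)**2) = 1/(-4 + 2*(-1)**2) = 1/(-4 + 2*1) = 1/(-4 + 2) = 1/(-2) = -1/2)
E((-2 - 1) + 5, -2 - 1*(-2))**2 = (-1/2)**2 = 1/4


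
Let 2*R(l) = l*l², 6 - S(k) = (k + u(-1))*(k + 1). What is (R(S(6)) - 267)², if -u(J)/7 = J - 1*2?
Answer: 37564898418441/4 ≈ 9.3912e+12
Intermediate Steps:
u(J) = 14 - 7*J (u(J) = -7*(J - 1*2) = -7*(J - 2) = -7*(-2 + J) = 14 - 7*J)
S(k) = 6 - (1 + k)*(21 + k) (S(k) = 6 - (k + (14 - 7*(-1)))*(k + 1) = 6 - (k + (14 + 7))*(1 + k) = 6 - (k + 21)*(1 + k) = 6 - (21 + k)*(1 + k) = 6 - (1 + k)*(21 + k))
R(l) = l³/2 (R(l) = (l*l²)/2 = l³/2)
(R(S(6)) - 267)² = ((-15 - 1*6² - 22*6)³/2 - 267)² = ((-15 - 1*36 - 132)³/2 - 267)² = ((-15 - 36 - 132)³/2 - 267)² = ((½)*(-183)³ - 267)² = ((½)*(-6128487) - 267)² = (-6128487/2 - 267)² = (-6129021/2)² = 37564898418441/4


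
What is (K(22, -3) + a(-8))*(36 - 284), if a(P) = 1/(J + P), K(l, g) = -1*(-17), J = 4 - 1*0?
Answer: -4154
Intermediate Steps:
J = 4 (J = 4 + 0 = 4)
K(l, g) = 17
a(P) = 1/(4 + P)
(K(22, -3) + a(-8))*(36 - 284) = (17 + 1/(4 - 8))*(36 - 284) = (17 + 1/(-4))*(-248) = (17 - ¼)*(-248) = (67/4)*(-248) = -4154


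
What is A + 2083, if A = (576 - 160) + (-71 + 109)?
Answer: 2537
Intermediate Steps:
A = 454 (A = 416 + 38 = 454)
A + 2083 = 454 + 2083 = 2537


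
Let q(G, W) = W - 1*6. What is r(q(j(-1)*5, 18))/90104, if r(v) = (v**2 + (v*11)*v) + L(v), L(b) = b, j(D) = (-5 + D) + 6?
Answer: 435/22526 ≈ 0.019311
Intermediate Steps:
j(D) = 1 + D
q(G, W) = -6 + W (q(G, W) = W - 6 = -6 + W)
r(v) = v + 12*v**2 (r(v) = (v**2 + (v*11)*v) + v = (v**2 + (11*v)*v) + v = (v**2 + 11*v**2) + v = 12*v**2 + v = v + 12*v**2)
r(q(j(-1)*5, 18))/90104 = ((-6 + 18)*(1 + 12*(-6 + 18)))/90104 = (12*(1 + 12*12))*(1/90104) = (12*(1 + 144))*(1/90104) = (12*145)*(1/90104) = 1740*(1/90104) = 435/22526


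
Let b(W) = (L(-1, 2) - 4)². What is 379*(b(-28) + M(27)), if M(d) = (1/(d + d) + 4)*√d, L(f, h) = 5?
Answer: 379 + 82243*√3/18 ≈ 8292.8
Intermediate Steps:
M(d) = √d*(4 + 1/(2*d)) (M(d) = (1/(2*d) + 4)*√d = (4 + 1/(2*d))*√d = √d*(4 + 1/(2*d)))
b(W) = 1 (b(W) = (5 - 4)² = 1² = 1)
379*(b(-28) + M(27)) = 379*(1 + (1 + 8*27)/(2*√27)) = 379*(1 + (√3/9)*(1 + 216)/2) = 379*(1 + (½)*(√3/9)*217) = 379*(1 + 217*√3/18) = 379 + 82243*√3/18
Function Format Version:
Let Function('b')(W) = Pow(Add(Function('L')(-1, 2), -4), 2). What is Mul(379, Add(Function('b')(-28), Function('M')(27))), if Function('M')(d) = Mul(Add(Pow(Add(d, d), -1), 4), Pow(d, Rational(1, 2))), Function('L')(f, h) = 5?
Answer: Add(379, Mul(Rational(82243, 18), Pow(3, Rational(1, 2)))) ≈ 8292.8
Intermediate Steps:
Function('M')(d) = Mul(Pow(d, Rational(1, 2)), Add(4, Mul(Rational(1, 2), Pow(d, -1)))) (Function('M')(d) = Mul(Add(Pow(Mul(2, d), -1), 4), Pow(d, Rational(1, 2))) = Mul(Add(Mul(Rational(1, 2), Pow(d, -1)), 4), Pow(d, Rational(1, 2))) = Mul(Add(4, Mul(Rational(1, 2), Pow(d, -1))), Pow(d, Rational(1, 2))) = Mul(Pow(d, Rational(1, 2)), Add(4, Mul(Rational(1, 2), Pow(d, -1)))))
Function('b')(W) = 1 (Function('b')(W) = Pow(Add(5, -4), 2) = Pow(1, 2) = 1)
Mul(379, Add(Function('b')(-28), Function('M')(27))) = Mul(379, Add(1, Mul(Rational(1, 2), Pow(27, Rational(-1, 2)), Add(1, Mul(8, 27))))) = Mul(379, Add(1, Mul(Rational(1, 2), Mul(Rational(1, 9), Pow(3, Rational(1, 2))), Add(1, 216)))) = Mul(379, Add(1, Mul(Rational(1, 2), Mul(Rational(1, 9), Pow(3, Rational(1, 2))), 217))) = Mul(379, Add(1, Mul(Rational(217, 18), Pow(3, Rational(1, 2))))) = Add(379, Mul(Rational(82243, 18), Pow(3, Rational(1, 2))))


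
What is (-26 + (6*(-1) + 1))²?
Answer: 961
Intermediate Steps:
(-26 + (6*(-1) + 1))² = (-26 + (-6 + 1))² = (-26 - 5)² = (-31)² = 961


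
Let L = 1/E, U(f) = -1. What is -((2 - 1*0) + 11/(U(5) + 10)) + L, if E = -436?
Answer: -12653/3924 ≈ -3.2245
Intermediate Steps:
L = -1/436 (L = 1/(-436) = -1/436 ≈ -0.0022936)
-((2 - 1*0) + 11/(U(5) + 10)) + L = -((2 - 1*0) + 11/(-1 + 10)) - 1/436 = -((2 + 0) + 11/9) - 1/436 = -(2 + (⅑)*11) - 1/436 = -(2 + 11/9) - 1/436 = -1*29/9 - 1/436 = -29/9 - 1/436 = -12653/3924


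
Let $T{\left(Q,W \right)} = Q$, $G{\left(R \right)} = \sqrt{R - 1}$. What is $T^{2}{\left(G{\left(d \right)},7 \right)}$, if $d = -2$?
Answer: $-3$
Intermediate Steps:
$G{\left(R \right)} = \sqrt{-1 + R}$
$T^{2}{\left(G{\left(d \right)},7 \right)} = \left(\sqrt{-1 - 2}\right)^{2} = \left(\sqrt{-3}\right)^{2} = \left(i \sqrt{3}\right)^{2} = -3$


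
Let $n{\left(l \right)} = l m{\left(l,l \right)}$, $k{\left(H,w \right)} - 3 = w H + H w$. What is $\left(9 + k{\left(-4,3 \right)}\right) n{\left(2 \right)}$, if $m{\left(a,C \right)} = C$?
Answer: $-48$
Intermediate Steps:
$k{\left(H,w \right)} = 3 + 2 H w$ ($k{\left(H,w \right)} = 3 + \left(w H + H w\right) = 3 + \left(H w + H w\right) = 3 + 2 H w$)
$n{\left(l \right)} = l^{2}$ ($n{\left(l \right)} = l l = l^{2}$)
$\left(9 + k{\left(-4,3 \right)}\right) n{\left(2 \right)} = \left(9 + \left(3 + 2 \left(-4\right) 3\right)\right) 2^{2} = \left(9 + \left(3 - 24\right)\right) 4 = \left(9 - 21\right) 4 = \left(-12\right) 4 = -48$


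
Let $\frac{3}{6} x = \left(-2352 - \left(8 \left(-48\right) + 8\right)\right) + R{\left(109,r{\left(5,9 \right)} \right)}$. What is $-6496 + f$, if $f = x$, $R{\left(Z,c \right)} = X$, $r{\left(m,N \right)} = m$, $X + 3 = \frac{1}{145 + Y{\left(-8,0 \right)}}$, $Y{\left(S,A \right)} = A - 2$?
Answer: $- \frac{1494920}{143} \approx -10454.0$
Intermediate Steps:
$Y{\left(S,A \right)} = -2 + A$
$X = - \frac{428}{143}$ ($X = -3 + \frac{1}{145 + \left(-2 + 0\right)} = -3 + \frac{1}{145 - 2} = -3 + \frac{1}{143} = - \frac{428}{143} \approx -2.993$)
$R{\left(Z,c \right)} = - \frac{428}{143}$
$x = - \frac{565992}{143}$ ($x = 2 \left(\left(-2352 - \left(8 \left(-48\right) + 8\right)\right) - \frac{428}{143}\right) = 2 \left(\left(-2352 - \left(-384 + 8\right)\right) - \frac{428}{143}\right) = 2 \left(\left(-2352 - -376\right) - \frac{428}{143}\right) = 2 \left(\left(-2352 + 376\right) - \frac{428}{143}\right) = 2 \left(-1976 - \frac{428}{143}\right) = 2 \left(- \frac{282996}{143}\right) = - \frac{565992}{143} \approx -3958.0$)
$f = - \frac{565992}{143} \approx -3958.0$
$-6496 + f = -6496 - \frac{565992}{143} = - \frac{1494920}{143}$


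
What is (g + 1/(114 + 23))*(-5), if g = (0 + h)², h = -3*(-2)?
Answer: -24665/137 ≈ -180.04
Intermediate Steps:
h = 6
g = 36 (g = (0 + 6)² = 6² = 36)
(g + 1/(114 + 23))*(-5) = (36 + 1/(114 + 23))*(-5) = (36 + 1/137)*(-5) = (4933/137)*(-5) = -24665/137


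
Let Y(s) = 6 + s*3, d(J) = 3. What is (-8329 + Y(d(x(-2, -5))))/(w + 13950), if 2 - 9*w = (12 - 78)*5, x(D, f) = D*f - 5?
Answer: -37413/62941 ≈ -0.59441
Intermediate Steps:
x(D, f) = -5 + D*f
w = 332/9 (w = 2/9 - (12 - 78)*5/9 = 2/9 - (-22)*5/3 = 2/9 - 1/9*(-330) = 2/9 + 110/3 = 332/9 ≈ 36.889)
Y(s) = 6 + 3*s
(-8329 + Y(d(x(-2, -5))))/(w + 13950) = (-8329 + (6 + 3*3))/(332/9 + 13950) = (-8329 + (6 + 9))/(125882/9) = (-8329 + 15)*(9/125882) = -8314*9/125882 = -37413/62941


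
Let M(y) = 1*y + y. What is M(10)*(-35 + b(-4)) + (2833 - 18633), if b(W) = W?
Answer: -16580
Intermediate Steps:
M(y) = 2*y (M(y) = y + y = 2*y)
M(10)*(-35 + b(-4)) + (2833 - 18633) = (2*10)*(-35 - 4) + (2833 - 18633) = 20*(-39) - 15800 = -780 - 15800 = -16580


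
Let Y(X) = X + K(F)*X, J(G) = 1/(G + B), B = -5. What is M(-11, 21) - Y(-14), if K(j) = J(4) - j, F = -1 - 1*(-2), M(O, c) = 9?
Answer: -5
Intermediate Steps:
J(G) = 1/(-5 + G) (J(G) = 1/(G - 5) = 1/(-5 + G))
F = 1 (F = -1 + 2 = 1)
K(j) = -1 - j (K(j) = 1/(-5 + 4) - j = 1/(-1) - j = -1 - j)
Y(X) = -X (Y(X) = X + (-1 - 1*1)*X = X + (-1 - 1)*X = X - 2*X = -X)
M(-11, 21) - Y(-14) = 9 - (-1)*(-14) = 9 - 1*14 = 9 - 14 = -5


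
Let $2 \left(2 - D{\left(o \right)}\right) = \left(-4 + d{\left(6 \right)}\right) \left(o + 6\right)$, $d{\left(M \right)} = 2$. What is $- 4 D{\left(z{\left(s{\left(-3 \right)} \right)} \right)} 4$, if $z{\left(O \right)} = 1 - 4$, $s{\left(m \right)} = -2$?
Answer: $-80$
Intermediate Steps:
$z{\left(O \right)} = -3$ ($z{\left(O \right)} = 1 - 4 = -3$)
$D{\left(o \right)} = 8 + o$ ($D{\left(o \right)} = 2 - \frac{\left(-4 + 2\right) \left(o + 6\right)}{2} = 2 - \frac{\left(-2\right) \left(6 + o\right)}{2} = 2 - \frac{-12 - 2 o}{2} = 2 + \left(6 + o\right) = 8 + o$)
$- 4 D{\left(z{\left(s{\left(-3 \right)} \right)} \right)} 4 = - 4 \left(8 - 3\right) 4 = \left(-4\right) 5 \cdot 4 = \left(-20\right) 4 = -80$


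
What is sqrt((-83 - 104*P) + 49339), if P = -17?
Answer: 4*sqrt(3189) ≈ 225.89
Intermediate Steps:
sqrt((-83 - 104*P) + 49339) = sqrt((-83 - 104*(-17)) + 49339) = sqrt((-83 + 1768) + 49339) = sqrt(1685 + 49339) = sqrt(51024) = 4*sqrt(3189)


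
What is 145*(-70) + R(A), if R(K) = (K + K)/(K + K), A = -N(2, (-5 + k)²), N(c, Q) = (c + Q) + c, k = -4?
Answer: -10149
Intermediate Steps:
N(c, Q) = Q + 2*c (N(c, Q) = (Q + c) + c = Q + 2*c)
A = -85 (A = -((-5 - 4)² + 2*2) = -((-9)² + 4) = -(81 + 4) = -1*85 = -85)
R(K) = 1 (R(K) = (2*K)/((2*K)) = (2*K)*(1/(2*K)) = 1)
145*(-70) + R(A) = 145*(-70) + 1 = -10150 + 1 = -10149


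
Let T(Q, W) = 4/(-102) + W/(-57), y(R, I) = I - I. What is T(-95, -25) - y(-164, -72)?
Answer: 129/323 ≈ 0.39938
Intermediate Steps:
y(R, I) = 0
T(Q, W) = -2/51 - W/57 (T(Q, W) = 4*(-1/102) + W*(-1/57) = -2/51 - W/57)
T(-95, -25) - y(-164, -72) = (-2/51 - 1/57*(-25)) - 1*0 = (-2/51 + 25/57) + 0 = 129/323 + 0 = 129/323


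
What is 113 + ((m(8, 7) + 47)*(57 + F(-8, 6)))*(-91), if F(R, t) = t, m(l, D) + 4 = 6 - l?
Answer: -234940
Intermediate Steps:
m(l, D) = 2 - l (m(l, D) = -4 + (6 - l) = 2 - l)
113 + ((m(8, 7) + 47)*(57 + F(-8, 6)))*(-91) = 113 + (((2 - 1*8) + 47)*(57 + 6))*(-91) = 113 + (((2 - 8) + 47)*63)*(-91) = 113 + ((-6 + 47)*63)*(-91) = 113 + (41*63)*(-91) = 113 + 2583*(-91) = 113 - 235053 = -234940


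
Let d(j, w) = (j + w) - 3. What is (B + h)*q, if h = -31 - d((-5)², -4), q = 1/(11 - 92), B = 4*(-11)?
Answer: 31/27 ≈ 1.1481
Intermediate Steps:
B = -44
d(j, w) = -3 + j + w
q = -1/81 (q = 1/(-81) = -1/81 ≈ -0.012346)
h = -49 (h = -31 - (-3 + (-5)² - 4) = -31 - (-3 + 25 - 4) = -31 - 1*18 = -31 - 18 = -49)
(B + h)*q = (-44 - 49)*(-1/81) = -93*(-1/81) = 31/27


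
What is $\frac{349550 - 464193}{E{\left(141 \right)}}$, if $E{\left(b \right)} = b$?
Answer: $- \frac{114643}{141} \approx -813.07$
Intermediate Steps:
$\frac{349550 - 464193}{E{\left(141 \right)}} = \frac{349550 - 464193}{141} = \left(349550 - 464193\right) \frac{1}{141} = \left(-114643\right) \frac{1}{141} = - \frac{114643}{141}$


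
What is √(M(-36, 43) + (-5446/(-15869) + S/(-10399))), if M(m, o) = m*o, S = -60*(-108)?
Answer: I*√860469908089474126/23574533 ≈ 39.348*I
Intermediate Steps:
S = 6480
√(M(-36, 43) + (-5446/(-15869) + S/(-10399))) = √(-36*43 + (-5446/(-15869) + 6480/(-10399))) = √(-1548 + (-5446*(-1/15869) + 6480*(-1/10399))) = √(-1548 + (778/2267 - 6480/10399)) = √(-1548 - 6599738/23574533) = √(-36499976822/23574533) = I*√860469908089474126/23574533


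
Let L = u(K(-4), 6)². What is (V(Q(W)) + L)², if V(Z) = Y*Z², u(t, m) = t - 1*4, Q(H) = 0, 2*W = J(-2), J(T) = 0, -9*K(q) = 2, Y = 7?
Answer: 2085136/6561 ≈ 317.81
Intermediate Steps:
K(q) = -2/9 (K(q) = -⅑*2 = -2/9)
W = 0 (W = (½)*0 = 0)
u(t, m) = -4 + t (u(t, m) = t - 4 = -4 + t)
V(Z) = 7*Z²
L = 1444/81 (L = (-4 - 2/9)² = (-38/9)² = 1444/81 ≈ 17.827)
(V(Q(W)) + L)² = (7*0² + 1444/81)² = (7*0 + 1444/81)² = (0 + 1444/81)² = (1444/81)² = 2085136/6561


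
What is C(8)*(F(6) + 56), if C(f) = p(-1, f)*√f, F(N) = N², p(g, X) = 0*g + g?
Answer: -184*√2 ≈ -260.22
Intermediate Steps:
p(g, X) = g (p(g, X) = 0 + g = g)
C(f) = -√f
C(8)*(F(6) + 56) = (-√8)*(6² + 56) = (-2*√2)*(36 + 56) = -2*√2*92 = -184*√2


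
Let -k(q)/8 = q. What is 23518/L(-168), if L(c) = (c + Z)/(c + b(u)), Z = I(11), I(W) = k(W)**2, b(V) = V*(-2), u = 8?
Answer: -540914/947 ≈ -571.19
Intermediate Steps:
k(q) = -8*q
b(V) = -2*V
I(W) = 64*W**2 (I(W) = (-8*W)**2 = 64*W**2)
Z = 7744 (Z = 64*11**2 = 64*121 = 7744)
L(c) = (7744 + c)/(-16 + c) (L(c) = (c + 7744)/(c - 2*8) = (7744 + c)/(c - 16) = (7744 + c)/(-16 + c))
23518/L(-168) = 23518/(((7744 - 168)/(-16 - 168))) = 23518/((7576/(-184))) = 23518/((-1/184*7576)) = 23518/(-947/23) = 23518*(-23/947) = -540914/947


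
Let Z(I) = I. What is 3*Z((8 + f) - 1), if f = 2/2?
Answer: 24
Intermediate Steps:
f = 1 (f = 2*(1/2) = 1)
3*Z((8 + f) - 1) = 3*((8 + 1) - 1) = 3*(9 - 1) = 3*8 = 24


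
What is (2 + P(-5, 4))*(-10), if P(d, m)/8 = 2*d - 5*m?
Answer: 2380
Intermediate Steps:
P(d, m) = -40*m + 16*d (P(d, m) = 8*(2*d - 5*m) = 8*(-5*m + 2*d) = -40*m + 16*d)
(2 + P(-5, 4))*(-10) = (2 + (-40*4 + 16*(-5)))*(-10) = (2 + (-160 - 80))*(-10) = (2 - 240)*(-10) = -238*(-10) = 2380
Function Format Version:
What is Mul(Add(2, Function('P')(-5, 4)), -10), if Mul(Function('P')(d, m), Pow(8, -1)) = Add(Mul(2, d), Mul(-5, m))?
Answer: 2380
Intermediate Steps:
Function('P')(d, m) = Add(Mul(-40, m), Mul(16, d)) (Function('P')(d, m) = Mul(8, Add(Mul(2, d), Mul(-5, m))) = Mul(8, Add(Mul(-5, m), Mul(2, d))) = Add(Mul(-40, m), Mul(16, d)))
Mul(Add(2, Function('P')(-5, 4)), -10) = Mul(Add(2, Add(Mul(-40, 4), Mul(16, -5))), -10) = Mul(Add(2, Add(-160, -80)), -10) = Mul(Add(2, -240), -10) = Mul(-238, -10) = 2380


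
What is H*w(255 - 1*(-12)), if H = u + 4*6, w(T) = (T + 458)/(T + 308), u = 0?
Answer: 696/23 ≈ 30.261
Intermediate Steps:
w(T) = (458 + T)/(308 + T)
H = 24 (H = 0 + 4*6 = 0 + 24 = 24)
H*w(255 - 1*(-12)) = 24*((458 + (255 - 1*(-12)))/(308 + (255 - 1*(-12)))) = 24*((458 + (255 + 12))/(308 + (255 + 12))) = 24*((458 + 267)/(308 + 267)) = 24*(725/575) = 24*((1/575)*725) = 24*(29/23) = 696/23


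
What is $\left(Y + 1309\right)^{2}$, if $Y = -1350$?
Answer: $1681$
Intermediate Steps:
$\left(Y + 1309\right)^{2} = \left(-1350 + 1309\right)^{2} = \left(-41\right)^{2} = 1681$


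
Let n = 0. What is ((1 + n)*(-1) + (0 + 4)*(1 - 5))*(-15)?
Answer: 255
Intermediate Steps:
((1 + n)*(-1) + (0 + 4)*(1 - 5))*(-15) = ((1 + 0)*(-1) + (0 + 4)*(1 - 5))*(-15) = (1*(-1) + 4*(-4))*(-15) = (-1 - 16)*(-15) = -17*(-15) = 255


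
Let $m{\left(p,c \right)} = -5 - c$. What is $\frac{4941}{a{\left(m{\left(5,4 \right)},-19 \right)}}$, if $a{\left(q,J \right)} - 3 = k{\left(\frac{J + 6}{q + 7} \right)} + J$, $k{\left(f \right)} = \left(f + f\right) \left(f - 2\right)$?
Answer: $\frac{9882}{85} \approx 116.26$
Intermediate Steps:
$k{\left(f \right)} = 2 f \left(-2 + f\right)$
$a{\left(q,J \right)} = 3 + J + \frac{2 \left(-2 + \frac{6 + J}{7 + q}\right) \left(6 + J\right)}{7 + q}$ ($a{\left(q,J \right)} = 3 + \left(2 \frac{J + 6}{q + 7} \left(-2 + \frac{J + 6}{q + 7}\right) + J\right) = 3 + \left(2 \frac{6 + J}{7 + q} \left(-2 + \frac{6 + J}{7 + q}\right) + J\right) = 3 + \left(\frac{2 \left(-2 + \frac{6 + J}{7 + q}\right) \left(6 + J\right)}{7 + q} + J\right) = 3 + \left(J + \frac{2 \left(-2 + \frac{6 + J}{7 + q}\right) \left(6 + J\right)}{7 + q}\right) = 3 + J + \frac{2 \left(-2 + \frac{6 + J}{7 + q}\right) \left(6 + J\right)}{7 + q}$)
$\frac{4941}{a{\left(m{\left(5,4 \right)},-19 \right)}} = \frac{4941}{\frac{1}{\left(7 - 9\right)^{2}} \left(\left(7 - 9\right)^{2} \left(3 - 19\right) + 2 \left(6 - 19\right) \left(-8 - 19 - 2 \left(-5 - 4\right)\right)\right)} = \frac{4941}{\frac{1}{\left(7 - 9\right)^{2}} \left(\left(7 - 9\right)^{2} \left(-16\right) + 2 \left(-13\right) \left(-8 - 19 - 2 \left(-5 - 4\right)\right)\right)} = \frac{4941}{\frac{1}{\left(7 - 9\right)^{2}} \left(\left(7 - 9\right)^{2} \left(-16\right) + 2 \left(-13\right) \left(-8 - 19 - -18\right)\right)} = \frac{4941}{\frac{1}{4} \left(\left(-2\right)^{2} \left(-16\right) + 2 \left(-13\right) \left(-8 - 19 + 18\right)\right)} = \frac{4941}{\frac{1}{4} \left(4 \left(-16\right) + 2 \left(-13\right) \left(-9\right)\right)} = \frac{4941}{\frac{1}{4} \left(-64 + 234\right)} = \frac{4941}{\frac{1}{4} \cdot 170} = \frac{4941}{\frac{85}{2}} = 4941 \cdot \frac{2}{85} = \frac{9882}{85}$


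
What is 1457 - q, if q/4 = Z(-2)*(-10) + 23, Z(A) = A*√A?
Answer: 1365 - 80*I*√2 ≈ 1365.0 - 113.14*I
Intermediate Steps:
Z(A) = A^(3/2)
q = 92 + 80*I*√2 (q = 4*((-2)^(3/2)*(-10) + 23) = 4*(-2*I*√2*(-10) + 23) = 4*(20*I*√2 + 23) = 4*(23 + 20*I*√2) = 92 + 80*I*√2 ≈ 92.0 + 113.14*I)
1457 - q = 1457 - (92 + 80*I*√2) = 1457 + (-92 - 80*I*√2) = 1365 - 80*I*√2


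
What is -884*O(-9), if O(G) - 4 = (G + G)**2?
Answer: -289952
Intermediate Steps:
O(G) = 4 + 4*G**2 (O(G) = 4 + (G + G)**2 = 4 + (2*G)**2 = 4 + 4*G**2)
-884*O(-9) = -884*(4 + 4*(-9)**2) = -884*(4 + 4*81) = -884*(4 + 324) = -884*328 = -289952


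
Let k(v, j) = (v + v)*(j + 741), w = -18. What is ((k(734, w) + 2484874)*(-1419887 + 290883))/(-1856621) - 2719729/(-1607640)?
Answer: 378620027390911117/175575187320 ≈ 2.1565e+6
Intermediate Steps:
k(v, j) = 2*v*(741 + j) (k(v, j) = (2*v)*(741 + j) = 2*v*(741 + j))
((k(734, w) + 2484874)*(-1419887 + 290883))/(-1856621) - 2719729/(-1607640) = ((2*734*(741 - 18) + 2484874)*(-1419887 + 290883))/(-1856621) - 2719729/(-1607640) = ((2*734*723 + 2484874)*(-1129004))*(-1/1856621) - 2719729*(-1/1607640) = ((1061364 + 2484874)*(-1129004))*(-1/1856621) + 2719729/1607640 = (3546238*(-1129004))*(-1/1856621) + 2719729/1607640 = -4003716886952*(-1/1856621) + 2719729/1607640 = 235512758056/109213 + 2719729/1607640 = 378620027390911117/175575187320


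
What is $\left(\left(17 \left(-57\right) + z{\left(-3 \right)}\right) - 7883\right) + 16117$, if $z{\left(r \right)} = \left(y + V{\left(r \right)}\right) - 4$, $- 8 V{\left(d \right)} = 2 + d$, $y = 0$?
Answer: $\frac{58089}{8} \approx 7261.1$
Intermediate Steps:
$V{\left(d \right)} = - \frac{1}{4} - \frac{d}{8}$ ($V{\left(d \right)} = - \frac{2 + d}{8} = - \frac{1}{4} - \frac{d}{8}$)
$z{\left(r \right)} = - \frac{17}{4} - \frac{r}{8}$ ($z{\left(r \right)} = \left(0 - \left(\frac{1}{4} + \frac{r}{8}\right)\right) - 4 = \left(- \frac{1}{4} - \frac{r}{8}\right) - 4 = - \frac{17}{4} - \frac{r}{8}$)
$\left(\left(17 \left(-57\right) + z{\left(-3 \right)}\right) - 7883\right) + 16117 = \left(\left(17 \left(-57\right) - \frac{31}{8}\right) - 7883\right) + 16117 = \left(\left(-969 + \left(- \frac{17}{4} + \frac{3}{8}\right)\right) - 7883\right) + 16117 = \left(\left(-969 - \frac{31}{8}\right) - 7883\right) + 16117 = \left(- \frac{7783}{8} - 7883\right) + 16117 = - \frac{70847}{8} + 16117 = \frac{58089}{8}$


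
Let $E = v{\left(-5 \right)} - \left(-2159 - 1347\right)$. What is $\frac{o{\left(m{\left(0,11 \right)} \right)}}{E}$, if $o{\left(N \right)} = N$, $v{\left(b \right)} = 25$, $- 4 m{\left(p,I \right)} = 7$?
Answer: $- \frac{7}{14124} \approx -0.00049561$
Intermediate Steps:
$m{\left(p,I \right)} = - \frac{7}{4}$ ($m{\left(p,I \right)} = \left(- \frac{1}{4}\right) 7 = - \frac{7}{4}$)
$E = 3531$ ($E = 25 - \left(-2159 - 1347\right) = 25 - -3506 = 25 + 3506 = 3531$)
$\frac{o{\left(m{\left(0,11 \right)} \right)}}{E} = - \frac{7}{4 \cdot 3531} = \left(- \frac{7}{4}\right) \frac{1}{3531} = - \frac{7}{14124}$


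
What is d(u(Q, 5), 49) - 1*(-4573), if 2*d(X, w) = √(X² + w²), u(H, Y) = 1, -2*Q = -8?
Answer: 4573 + √2402/2 ≈ 4597.5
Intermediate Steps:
Q = 4 (Q = -½*(-8) = 4)
d(X, w) = √(X² + w²)/2
d(u(Q, 5), 49) - 1*(-4573) = √(1² + 49²)/2 - 1*(-4573) = √(1 + 2401)/2 + 4573 = √2402/2 + 4573 = 4573 + √2402/2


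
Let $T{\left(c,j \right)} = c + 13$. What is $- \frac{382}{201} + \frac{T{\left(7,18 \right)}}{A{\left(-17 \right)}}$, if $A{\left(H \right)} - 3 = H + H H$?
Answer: $- \frac{20206}{11055} \approx -1.8278$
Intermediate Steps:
$T{\left(c,j \right)} = 13 + c$
$A{\left(H \right)} = 3 + H + H^{2}$ ($A{\left(H \right)} = 3 + \left(H + H H\right) = 3 + \left(H + H^{2}\right) = 3 + H + H^{2}$)
$- \frac{382}{201} + \frac{T{\left(7,18 \right)}}{A{\left(-17 \right)}} = - \frac{382}{201} + \frac{13 + 7}{3 - 17 + \left(-17\right)^{2}} = \left(-382\right) \frac{1}{201} + \frac{20}{3 - 17 + 289} = - \frac{382}{201} + \frac{20}{275} = - \frac{382}{201} + 20 \cdot \frac{1}{275} = - \frac{382}{201} + \frac{4}{55} = - \frac{20206}{11055}$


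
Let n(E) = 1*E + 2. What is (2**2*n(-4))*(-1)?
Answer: 8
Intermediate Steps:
n(E) = 2 + E (n(E) = E + 2 = 2 + E)
(2**2*n(-4))*(-1) = (2**2*(2 - 4))*(-1) = (4*(-2))*(-1) = -8*(-1) = 8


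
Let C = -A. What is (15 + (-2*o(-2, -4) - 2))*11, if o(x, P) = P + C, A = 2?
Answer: 275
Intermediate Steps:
C = -2 (C = -1*2 = -2)
o(x, P) = -2 + P (o(x, P) = P - 2 = -2 + P)
(15 + (-2*o(-2, -4) - 2))*11 = (15 + (-2*(-2 - 4) - 2))*11 = (15 + (-2*(-6) - 2))*11 = (15 + (12 - 2))*11 = (15 + 10)*11 = 25*11 = 275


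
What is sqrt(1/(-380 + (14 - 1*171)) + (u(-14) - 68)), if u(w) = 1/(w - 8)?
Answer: I*sqrt(9497404554)/11814 ≈ 8.2491*I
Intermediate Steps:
u(w) = 1/(-8 + w)
sqrt(1/(-380 + (14 - 1*171)) + (u(-14) - 68)) = sqrt(1/(-380 + (14 - 1*171)) + (1/(-8 - 14) - 68)) = sqrt(1/(-380 + (14 - 171)) + (1/(-22) - 68)) = sqrt(1/(-380 - 157) + (-1/22 - 68)) = sqrt(1/(-537) - 1497/22) = sqrt(-1/537 - 1497/22) = sqrt(-803911/11814) = I*sqrt(9497404554)/11814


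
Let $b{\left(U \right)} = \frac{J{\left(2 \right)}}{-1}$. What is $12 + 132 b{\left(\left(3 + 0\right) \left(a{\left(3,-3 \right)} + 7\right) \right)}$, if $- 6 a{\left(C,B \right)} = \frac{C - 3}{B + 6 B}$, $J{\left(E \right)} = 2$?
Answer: $-252$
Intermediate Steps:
$a{\left(C,B \right)} = - \frac{-3 + C}{42 B}$ ($a{\left(C,B \right)} = - \frac{\left(C - 3\right) \frac{1}{B + 6 B}}{6} = - \frac{\left(-3 + C\right) \frac{1}{7 B}}{6} = - \frac{\frac{1}{7} \frac{1}{B} \left(-3 + C\right)}{6} = - \frac{-3 + C}{42 B}$)
$b{\left(U \right)} = -2$ ($b{\left(U \right)} = \frac{2}{-1} = 2 \left(-1\right) = -2$)
$12 + 132 b{\left(\left(3 + 0\right) \left(a{\left(3,-3 \right)} + 7\right) \right)} = 12 + 132 \left(-2\right) = 12 - 264 = -252$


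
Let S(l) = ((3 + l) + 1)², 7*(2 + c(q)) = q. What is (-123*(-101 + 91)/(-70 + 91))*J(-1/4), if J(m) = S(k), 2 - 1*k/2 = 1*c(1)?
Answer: 2756840/343 ≈ 8037.4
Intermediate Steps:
c(q) = -2 + q/7
k = 54/7 (k = 4 - 2*(-2 + (⅐)*1) = 4 - 2*(-2 + ⅐) = 4 - 2*(-13)/7 = 4 - 2*(-13/7) = 4 + 26/7 = 54/7 ≈ 7.7143)
S(l) = (4 + l)²
J(m) = 6724/49 (J(m) = (4 + 54/7)² = (82/7)² = 6724/49)
(-123*(-101 + 91)/(-70 + 91))*J(-1/4) = -123*(-101 + 91)/(-70 + 91)*(6724/49) = -(-1230)/21*(6724/49) = -123*(-10/21)*(6724/49) = (410/7)*(6724/49) = 2756840/343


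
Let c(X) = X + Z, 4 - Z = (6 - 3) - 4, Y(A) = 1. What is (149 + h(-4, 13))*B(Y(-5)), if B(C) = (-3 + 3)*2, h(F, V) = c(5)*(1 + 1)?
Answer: 0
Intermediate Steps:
Z = 5 (Z = 4 - ((6 - 3) - 4) = 4 - (3 - 4) = 4 - 1*(-1) = 4 + 1 = 5)
c(X) = 5 + X (c(X) = X + 5 = 5 + X)
h(F, V) = 20 (h(F, V) = (5 + 5)*(1 + 1) = 10*2 = 20)
B(C) = 0 (B(C) = 0*2 = 0)
(149 + h(-4, 13))*B(Y(-5)) = (149 + 20)*0 = 169*0 = 0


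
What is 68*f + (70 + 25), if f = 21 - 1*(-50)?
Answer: 4923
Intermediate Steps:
f = 71 (f = 21 + 50 = 71)
68*f + (70 + 25) = 68*71 + (70 + 25) = 4828 + 95 = 4923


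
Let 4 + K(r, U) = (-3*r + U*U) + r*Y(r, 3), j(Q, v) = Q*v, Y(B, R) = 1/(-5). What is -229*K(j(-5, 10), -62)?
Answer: -916000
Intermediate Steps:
Y(B, R) = -⅕
K(r, U) = -4 + U² - 16*r/5 (K(r, U) = -4 + ((-3*r + U*U) + r*(-⅕)) = -4 + ((-3*r + U²) - r/5) = -4 + ((U² - 3*r) - r/5) = -4 + (U² - 16*r/5) = -4 + U² - 16*r/5)
-229*K(j(-5, 10), -62) = -229*(-4 + (-62)² - (-16)*10) = -229*(-4 + 3844 - 16/5*(-50)) = -229*(-4 + 3844 + 160) = -229*4000 = -916000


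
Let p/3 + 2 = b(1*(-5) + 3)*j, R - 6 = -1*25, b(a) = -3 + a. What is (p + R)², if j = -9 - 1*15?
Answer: 112225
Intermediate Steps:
j = -24 (j = -9 - 15 = -24)
R = -19 (R = 6 - 1*25 = 6 - 25 = -19)
p = 354 (p = -6 + 3*((-3 + (1*(-5) + 3))*(-24)) = -6 + 3*((-3 + (-5 + 3))*(-24)) = -6 + 3*((-3 - 2)*(-24)) = -6 + 3*(-5*(-24)) = -6 + 3*120 = -6 + 360 = 354)
(p + R)² = (354 - 19)² = 335² = 112225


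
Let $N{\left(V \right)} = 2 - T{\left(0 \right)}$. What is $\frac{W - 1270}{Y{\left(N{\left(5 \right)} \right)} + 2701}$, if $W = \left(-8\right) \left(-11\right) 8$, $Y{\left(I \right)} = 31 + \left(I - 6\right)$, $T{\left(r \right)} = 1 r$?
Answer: $- \frac{283}{1364} \approx -0.20748$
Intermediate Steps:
$T{\left(r \right)} = r$
$N{\left(V \right)} = 2$ ($N{\left(V \right)} = 2 - 0 = 2 + 0 = 2$)
$Y{\left(I \right)} = 25 + I$ ($Y{\left(I \right)} = 31 + \left(-6 + I\right) = 25 + I$)
$W = 704$ ($W = 88 \cdot 8 = 704$)
$\frac{W - 1270}{Y{\left(N{\left(5 \right)} \right)} + 2701} = \frac{704 - 1270}{\left(25 + 2\right) + 2701} = - \frac{566}{27 + 2701} = - \frac{566}{2728} = \left(-566\right) \frac{1}{2728} = - \frac{283}{1364}$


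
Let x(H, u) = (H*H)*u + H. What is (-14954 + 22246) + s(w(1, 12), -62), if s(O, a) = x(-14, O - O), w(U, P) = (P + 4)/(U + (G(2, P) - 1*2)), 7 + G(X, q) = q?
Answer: 7278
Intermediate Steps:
G(X, q) = -7 + q
x(H, u) = H + u*H² (x(H, u) = H²*u + H = u*H² + H = H + u*H²)
w(U, P) = (4 + P)/(-9 + P + U) (w(U, P) = (P + 4)/(U + ((-7 + P) - 1*2)) = (4 + P)/(U + ((-7 + P) - 2)) = (4 + P)/(U + (-9 + P)) = (4 + P)/(-9 + P + U))
s(O, a) = -14 (s(O, a) = -14*(1 - 14*(O - O)) = -14*(1 - 14*0) = -14*(1 + 0) = -14*1 = -14)
(-14954 + 22246) + s(w(1, 12), -62) = (-14954 + 22246) - 14 = 7292 - 14 = 7278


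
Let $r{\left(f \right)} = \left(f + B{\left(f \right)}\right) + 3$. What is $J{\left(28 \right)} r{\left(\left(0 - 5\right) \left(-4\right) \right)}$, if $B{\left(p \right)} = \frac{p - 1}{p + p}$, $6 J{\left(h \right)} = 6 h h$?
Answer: $\frac{92022}{5} \approx 18404.0$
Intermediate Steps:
$J{\left(h \right)} = h^{2}$ ($J{\left(h \right)} = \frac{6 h h}{6} = \frac{6 h^{2}}{6} = h^{2}$)
$B{\left(p \right)} = \frac{-1 + p}{2 p}$
$r{\left(f \right)} = 3 + f + \frac{-1 + f}{2 f}$ ($r{\left(f \right)} = \left(f + \frac{-1 + f}{2 f}\right) + 3 = 3 + f + \frac{-1 + f}{2 f}$)
$J{\left(28 \right)} r{\left(\left(0 - 5\right) \left(-4\right) \right)} = 28^{2} \left(\frac{7}{2} + \left(0 - 5\right) \left(-4\right) - \frac{1}{2 \left(0 - 5\right) \left(-4\right)}\right) = 784 \left(\frac{7}{2} - -20 - \frac{1}{2 \left(\left(-5\right) \left(-4\right)\right)}\right) = 784 \left(\frac{7}{2} + 20 - \frac{1}{2 \cdot 20}\right) = 784 \left(\frac{7}{2} + 20 - \frac{1}{40}\right) = 784 \cdot \frac{939}{40} = \frac{92022}{5}$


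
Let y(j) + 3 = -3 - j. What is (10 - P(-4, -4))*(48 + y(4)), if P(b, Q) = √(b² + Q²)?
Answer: 380 - 152*√2 ≈ 165.04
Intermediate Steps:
y(j) = -6 - j (y(j) = -3 + (-3 - j) = -6 - j)
P(b, Q) = √(Q² + b²)
(10 - P(-4, -4))*(48 + y(4)) = (10 - √((-4)² + (-4)²))*(48 + (-6 - 1*4)) = (10 - √(16 + 16))*(48 + (-6 - 4)) = (10 - √32)*(48 - 10) = (10 - 4*√2)*38 = 380 - 152*√2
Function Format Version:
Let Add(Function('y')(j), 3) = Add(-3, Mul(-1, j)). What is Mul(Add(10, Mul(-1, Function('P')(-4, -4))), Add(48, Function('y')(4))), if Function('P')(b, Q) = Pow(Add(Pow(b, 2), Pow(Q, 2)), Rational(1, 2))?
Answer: Add(380, Mul(-152, Pow(2, Rational(1, 2)))) ≈ 165.04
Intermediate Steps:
Function('y')(j) = Add(-6, Mul(-1, j)) (Function('y')(j) = Add(-3, Add(-3, Mul(-1, j))) = Add(-6, Mul(-1, j)))
Function('P')(b, Q) = Pow(Add(Pow(Q, 2), Pow(b, 2)), Rational(1, 2))
Mul(Add(10, Mul(-1, Function('P')(-4, -4))), Add(48, Function('y')(4))) = Mul(Add(10, Mul(-1, Pow(Add(Pow(-4, 2), Pow(-4, 2)), Rational(1, 2)))), Add(48, Add(-6, Mul(-1, 4)))) = Mul(Add(10, Mul(-1, Pow(Add(16, 16), Rational(1, 2)))), Add(48, Add(-6, -4))) = Mul(Add(10, Mul(-1, Pow(32, Rational(1, 2)))), Add(48, -10)) = Mul(Add(10, Mul(-1, Mul(4, Pow(2, Rational(1, 2))))), 38) = Mul(Add(10, Mul(-4, Pow(2, Rational(1, 2)))), 38) = Add(380, Mul(-152, Pow(2, Rational(1, 2))))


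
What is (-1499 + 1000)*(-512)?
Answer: 255488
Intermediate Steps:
(-1499 + 1000)*(-512) = -499*(-512) = 255488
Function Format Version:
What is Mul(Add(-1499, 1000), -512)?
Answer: 255488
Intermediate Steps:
Mul(Add(-1499, 1000), -512) = Mul(-499, -512) = 255488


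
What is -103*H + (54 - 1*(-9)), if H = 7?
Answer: -658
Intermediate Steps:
-103*H + (54 - 1*(-9)) = -103*7 + (54 - 1*(-9)) = -721 + (54 + 9) = -721 + 63 = -658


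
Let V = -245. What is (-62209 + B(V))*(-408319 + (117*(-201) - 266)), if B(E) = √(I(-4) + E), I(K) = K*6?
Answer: 26880633318 - 432102*I*√269 ≈ 2.6881e+10 - 7.087e+6*I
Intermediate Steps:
I(K) = 6*K
B(E) = √(-24 + E) (B(E) = √(6*(-4) + E) = √(-24 + E))
(-62209 + B(V))*(-408319 + (117*(-201) - 266)) = (-62209 + √(-24 - 245))*(-408319 + (117*(-201) - 266)) = (-62209 + √(-269))*(-408319 + (-23517 - 266)) = (-62209 + I*√269)*(-408319 - 23783) = (-62209 + I*√269)*(-432102) = 26880633318 - 432102*I*√269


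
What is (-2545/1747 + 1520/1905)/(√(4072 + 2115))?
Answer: -438557*√6187/4118110509 ≈ -0.0083766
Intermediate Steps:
(-2545/1747 + 1520/1905)/(√(4072 + 2115)) = (-2545*1/1747 + 1520*(1/1905))/(√6187) = (-2545/1747 + 304/381)*(√6187/6187) = -438557*√6187/4118110509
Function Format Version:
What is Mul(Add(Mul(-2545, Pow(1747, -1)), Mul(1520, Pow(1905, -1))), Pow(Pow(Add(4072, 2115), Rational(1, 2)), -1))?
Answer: Mul(Rational(-438557, 4118110509), Pow(6187, Rational(1, 2))) ≈ -0.0083766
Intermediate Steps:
Mul(Add(Mul(-2545, Pow(1747, -1)), Mul(1520, Pow(1905, -1))), Pow(Pow(Add(4072, 2115), Rational(1, 2)), -1)) = Mul(Add(Mul(-2545, Rational(1, 1747)), Mul(1520, Rational(1, 1905))), Pow(Pow(6187, Rational(1, 2)), -1)) = Mul(Add(Rational(-2545, 1747), Rational(304, 381)), Mul(Rational(1, 6187), Pow(6187, Rational(1, 2)))) = Mul(Rational(-438557, 665607), Mul(Rational(1, 6187), Pow(6187, Rational(1, 2)))) = Mul(Rational(-438557, 4118110509), Pow(6187, Rational(1, 2)))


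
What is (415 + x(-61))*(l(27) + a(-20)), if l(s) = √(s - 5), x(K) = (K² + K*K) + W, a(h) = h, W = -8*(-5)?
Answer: -157940 + 7897*√22 ≈ -1.2090e+5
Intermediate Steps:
W = 40
x(K) = 40 + 2*K² (x(K) = (K² + K*K) + 40 = (K² + K²) + 40 = 2*K² + 40 = 40 + 2*K²)
l(s) = √(-5 + s)
(415 + x(-61))*(l(27) + a(-20)) = (415 + (40 + 2*(-61)²))*(√(-5 + 27) - 20) = (415 + (40 + 2*3721))*(√22 - 20) = (415 + (40 + 7442))*(-20 + √22) = (415 + 7482)*(-20 + √22) = 7897*(-20 + √22) = -157940 + 7897*√22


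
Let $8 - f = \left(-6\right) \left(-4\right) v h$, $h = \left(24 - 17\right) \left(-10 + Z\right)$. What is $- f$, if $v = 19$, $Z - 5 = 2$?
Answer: $-9584$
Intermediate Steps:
$Z = 7$ ($Z = 5 + 2 = 7$)
$h = -21$ ($h = \left(24 - 17\right) \left(-10 + 7\right) = 7 \left(-3\right) = -21$)
$f = 9584$ ($f = 8 - \left(-6\right) \left(-4\right) 19 \left(-21\right) = 8 - 24 \cdot 19 \left(-21\right) = 8 - 456 \left(-21\right) = 8 - -9576 = 8 + 9576 = 9584$)
$- f = \left(-1\right) 9584 = -9584$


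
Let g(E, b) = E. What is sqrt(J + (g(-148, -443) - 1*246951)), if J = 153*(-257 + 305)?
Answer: I*sqrt(239755) ≈ 489.65*I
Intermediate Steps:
J = 7344 (J = 153*48 = 7344)
sqrt(J + (g(-148, -443) - 1*246951)) = sqrt(7344 + (-148 - 1*246951)) = sqrt(7344 + (-148 - 246951)) = sqrt(7344 - 247099) = sqrt(-239755) = I*sqrt(239755)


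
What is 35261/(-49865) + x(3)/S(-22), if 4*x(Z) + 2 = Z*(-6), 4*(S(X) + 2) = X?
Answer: -6053/149595 ≈ -0.040463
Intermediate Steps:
S(X) = -2 + X/4
x(Z) = -½ - 3*Z/2 (x(Z) = -½ + (Z*(-6))/4 = -½ + (-6*Z)/4 = -½ - 3*Z/2)
35261/(-49865) + x(3)/S(-22) = 35261/(-49865) + (-½ - 3/2*3)/(-2 + (¼)*(-22)) = 35261*(-1/49865) + (-½ - 9/2)/(-2 - 11/2) = -35261/49865 - 5/(-15/2) = -35261/49865 - 5*(-2/15) = -35261/49865 + ⅔ = -6053/149595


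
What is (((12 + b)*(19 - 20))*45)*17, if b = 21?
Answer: -25245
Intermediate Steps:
(((12 + b)*(19 - 20))*45)*17 = (((12 + 21)*(19 - 20))*45)*17 = ((33*(-1))*45)*17 = -33*45*17 = -1485*17 = -25245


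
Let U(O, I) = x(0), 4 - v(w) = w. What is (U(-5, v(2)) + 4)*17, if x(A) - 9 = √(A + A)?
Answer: 221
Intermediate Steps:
v(w) = 4 - w
x(A) = 9 + √2*√A (x(A) = 9 + √(A + A) = 9 + √(2*A) = 9 + √2*√A)
U(O, I) = 9 (U(O, I) = 9 + √2*√0 = 9 + √2*0 = 9 + 0 = 9)
(U(-5, v(2)) + 4)*17 = (9 + 4)*17 = 13*17 = 221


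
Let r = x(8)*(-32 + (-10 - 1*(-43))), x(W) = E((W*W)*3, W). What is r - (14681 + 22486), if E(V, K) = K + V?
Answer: -36967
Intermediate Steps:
x(W) = W + 3*W² (x(W) = W + (W*W)*3 = W + W²*3 = W + 3*W²)
r = 200 (r = (8*(1 + 3*8))*(-32 + (-10 - 1*(-43))) = (8*(1 + 24))*(-32 + (-10 + 43)) = (8*25)*(-32 + 33) = 200*1 = 200)
r - (14681 + 22486) = 200 - (14681 + 22486) = 200 - 1*37167 = 200 - 37167 = -36967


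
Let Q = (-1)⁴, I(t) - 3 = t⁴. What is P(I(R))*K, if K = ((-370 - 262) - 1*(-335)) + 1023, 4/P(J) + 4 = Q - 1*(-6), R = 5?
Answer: 968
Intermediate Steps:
I(t) = 3 + t⁴
Q = 1
P(J) = 4/3 (P(J) = 4/(-4 + (1 - 1*(-6))) = 4/(-4 + (1 + 6)) = 4/(-4 + 7) = 4/3)
K = 726 (K = (-632 + 335) + 1023 = -297 + 1023 = 726)
P(I(R))*K = (4/3)*726 = 968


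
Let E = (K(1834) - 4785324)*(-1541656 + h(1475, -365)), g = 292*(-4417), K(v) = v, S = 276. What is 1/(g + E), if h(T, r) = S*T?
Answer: 1/5427135990676 ≈ 1.8426e-13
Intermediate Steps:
h(T, r) = 276*T
g = -1289764
E = 5427137280440 (E = (1834 - 4785324)*(-1541656 + 276*1475) = -4783490*(-1541656 + 407100) = -4783490*(-1134556) = 5427137280440)
1/(g + E) = 1/(-1289764 + 5427137280440) = 1/5427135990676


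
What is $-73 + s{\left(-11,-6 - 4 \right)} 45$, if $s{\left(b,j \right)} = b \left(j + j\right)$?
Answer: $9827$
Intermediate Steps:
$s{\left(b,j \right)} = 2 b j$ ($s{\left(b,j \right)} = b 2 j = 2 b j$)
$-73 + s{\left(-11,-6 - 4 \right)} 45 = -73 + 2 \left(-11\right) \left(-6 - 4\right) 45 = -73 + 2 \left(-11\right) \left(-10\right) 45 = -73 + 220 \cdot 45 = -73 + 9900 = 9827$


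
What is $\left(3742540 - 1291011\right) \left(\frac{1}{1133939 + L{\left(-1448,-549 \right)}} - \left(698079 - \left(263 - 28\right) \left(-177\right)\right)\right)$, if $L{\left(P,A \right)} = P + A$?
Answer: $- \frac{2052586946796450803}{1131942} \approx -1.8133 \cdot 10^{12}$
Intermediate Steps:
$L{\left(P,A \right)} = A + P$
$\left(3742540 - 1291011\right) \left(\frac{1}{1133939 + L{\left(-1448,-549 \right)}} - \left(698079 - \left(263 - 28\right) \left(-177\right)\right)\right) = \left(3742540 - 1291011\right) \left(\frac{1}{1133939 - 1997} - \left(698079 - \left(263 - 28\right) \left(-177\right)\right)\right) = 2451529 \left(\frac{1}{1133939 - 1997} + \left(235 \left(-177\right) - 698079\right)\right) = 2451529 \left(\frac{1}{1131942} - 739674\right) = 2451529 \left(- \frac{837268066907}{1131942}\right) = - \frac{2052586946796450803}{1131942}$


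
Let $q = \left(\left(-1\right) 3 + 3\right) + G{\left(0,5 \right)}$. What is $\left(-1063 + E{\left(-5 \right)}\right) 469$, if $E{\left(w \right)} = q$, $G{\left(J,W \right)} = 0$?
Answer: $-498547$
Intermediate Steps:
$q = 0$ ($q = \left(\left(-1\right) 3 + 3\right) + 0 = \left(-3 + 3\right) + 0 = 0 + 0 = 0$)
$E{\left(w \right)} = 0$
$\left(-1063 + E{\left(-5 \right)}\right) 469 = \left(-1063 + 0\right) 469 = \left(-1063\right) 469 = -498547$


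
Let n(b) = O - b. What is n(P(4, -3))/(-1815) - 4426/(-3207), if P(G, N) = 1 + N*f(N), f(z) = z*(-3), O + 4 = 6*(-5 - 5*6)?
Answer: 2878702/1940235 ≈ 1.4837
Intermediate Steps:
O = -214 (O = -4 + 6*(-5 - 5*6) = -4 + 6*(-5 - 30) = -4 + 6*(-35) = -4 - 210 = -214)
f(z) = -3*z
P(G, N) = 1 - 3*N**2 (P(G, N) = 1 + N*(-3*N) = 1 - 3*N**2)
n(b) = -214 - b
n(P(4, -3))/(-1815) - 4426/(-3207) = (-214 - (1 - 3*(-3)**2))/(-1815) - 4426/(-3207) = (-214 - (1 - 3*9))*(-1/1815) - 4426*(-1/3207) = (-214 - (1 - 27))*(-1/1815) + 4426/3207 = (-214 - 1*(-26))*(-1/1815) + 4426/3207 = (-214 + 26)*(-1/1815) + 4426/3207 = -188*(-1/1815) + 4426/3207 = 188/1815 + 4426/3207 = 2878702/1940235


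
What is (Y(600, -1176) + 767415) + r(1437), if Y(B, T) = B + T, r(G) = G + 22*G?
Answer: 799890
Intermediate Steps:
r(G) = 23*G
(Y(600, -1176) + 767415) + r(1437) = ((600 - 1176) + 767415) + 23*1437 = (-576 + 767415) + 33051 = 766839 + 33051 = 799890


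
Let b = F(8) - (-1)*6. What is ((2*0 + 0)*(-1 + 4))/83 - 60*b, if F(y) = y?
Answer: -840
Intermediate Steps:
b = 14 (b = 8 - (-1)*6 = 8 - 1*(-6) = 8 + 6 = 14)
((2*0 + 0)*(-1 + 4))/83 - 60*b = ((2*0 + 0)*(-1 + 4))/83 - 60*14 = ((0 + 0)*3)*(1/83) - 840 = (0*3)*(1/83) - 840 = 0*(1/83) - 840 = 0 - 840 = -840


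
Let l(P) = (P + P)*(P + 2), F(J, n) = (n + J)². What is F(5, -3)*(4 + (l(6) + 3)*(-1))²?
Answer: 36100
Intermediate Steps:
F(J, n) = (J + n)²
l(P) = 2*P*(2 + P) (l(P) = (2*P)*(2 + P) = 2*P*(2 + P))
F(5, -3)*(4 + (l(6) + 3)*(-1))² = (5 - 3)²*(4 + (2*6*(2 + 6) + 3)*(-1))² = 2²*(4 + (2*6*8 + 3)*(-1))² = 4*(4 + (96 + 3)*(-1))² = 4*(4 + 99*(-1))² = 4*(4 - 99)² = 4*(-95)² = 4*9025 = 36100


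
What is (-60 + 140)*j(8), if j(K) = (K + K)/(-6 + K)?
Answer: 640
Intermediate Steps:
j(K) = 2*K/(-6 + K) (j(K) = (2*K)/(-6 + K) = 2*K/(-6 + K))
(-60 + 140)*j(8) = (-60 + 140)*(2*8/(-6 + 8)) = 80*(2*8/2) = 80*(2*8*(½)) = 80*8 = 640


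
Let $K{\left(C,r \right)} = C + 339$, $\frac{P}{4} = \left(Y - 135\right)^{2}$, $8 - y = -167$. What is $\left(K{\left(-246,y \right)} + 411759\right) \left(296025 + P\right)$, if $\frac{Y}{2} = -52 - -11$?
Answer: $199493283612$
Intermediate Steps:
$y = 175$ ($y = 8 - -167 = 8 + 167 = 175$)
$Y = -82$ ($Y = 2 \left(-52 - -11\right) = 2 \left(-52 + 11\right) = 2 \left(-41\right) = -82$)
$P = 188356$ ($P = 4 \left(-82 - 135\right)^{2} = 4 \left(-217\right)^{2} = 4 \cdot 47089 = 188356$)
$K{\left(C,r \right)} = 339 + C$
$\left(K{\left(-246,y \right)} + 411759\right) \left(296025 + P\right) = \left(\left(339 - 246\right) + 411759\right) \left(296025 + 188356\right) = \left(93 + 411759\right) 484381 = 411852 \cdot 484381 = 199493283612$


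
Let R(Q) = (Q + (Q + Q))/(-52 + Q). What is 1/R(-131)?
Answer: 61/131 ≈ 0.46565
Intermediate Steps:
R(Q) = 3*Q/(-52 + Q) (R(Q) = (Q + 2*Q)/(-52 + Q) = (3*Q)/(-52 + Q) = 3*Q/(-52 + Q))
1/R(-131) = 1/(3*(-131)/(-52 - 131)) = 1/(3*(-131)/(-183)) = 1/(3*(-131)*(-1/183)) = 1/(131/61) = 61/131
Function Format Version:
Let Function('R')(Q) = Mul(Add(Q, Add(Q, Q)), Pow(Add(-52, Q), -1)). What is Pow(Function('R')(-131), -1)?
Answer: Rational(61, 131) ≈ 0.46565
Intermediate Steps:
Function('R')(Q) = Mul(3, Q, Pow(Add(-52, Q), -1)) (Function('R')(Q) = Mul(Add(Q, Mul(2, Q)), Pow(Add(-52, Q), -1)) = Mul(Mul(3, Q), Pow(Add(-52, Q), -1)) = Mul(3, Q, Pow(Add(-52, Q), -1)))
Pow(Function('R')(-131), -1) = Pow(Mul(3, -131, Pow(Add(-52, -131), -1)), -1) = Pow(Mul(3, -131, Pow(-183, -1)), -1) = Pow(Mul(3, -131, Rational(-1, 183)), -1) = Pow(Rational(131, 61), -1) = Rational(61, 131)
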